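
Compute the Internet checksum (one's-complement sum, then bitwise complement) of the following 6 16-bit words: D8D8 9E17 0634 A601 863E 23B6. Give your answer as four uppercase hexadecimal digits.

One's-complement addition (fold any carry out of bit 15 back into bit 0):
  0xD8D8 + 0x9E17 = 0x176EF → wrap carry → 0x76F0
  0x76F0 + 0x0634 = 0x07D24
  0x7D24 + 0xA601 = 0x12325 → wrap carry → 0x2326
  0x2326 + 0x863E = 0x0A964
  0xA964 + 0x23B6 = 0x0CD1A
One's-complement sum = 0xCD1A.
Checksum = ~0xCD1A & 0xFFFF = 0x32E5.

32E5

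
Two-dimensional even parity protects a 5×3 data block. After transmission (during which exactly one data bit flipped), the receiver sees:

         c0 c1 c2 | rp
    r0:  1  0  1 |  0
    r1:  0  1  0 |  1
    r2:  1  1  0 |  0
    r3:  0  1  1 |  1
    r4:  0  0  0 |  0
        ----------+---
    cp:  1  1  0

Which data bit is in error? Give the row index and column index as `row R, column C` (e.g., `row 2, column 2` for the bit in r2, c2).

Recompute each row's even parity and compare to rp:
  r0: data parity 0, sent rp 0 → ok
  r1: data parity 1, sent rp 1 → ok
  r2: data parity 0, sent rp 0 → ok
  r3: data parity 0, sent rp 1 → mismatch
  r4: data parity 0, sent rp 0 → ok
Recompute each column's even parity and compare to cp:
  c0: data parity 0, sent cp 1 → mismatch
  c1: data parity 1, sent cp 1 → ok
  c2: data parity 0, sent cp 0 → ok
Exactly one row (r3) and one column (c0) fail → the flipped bit is at their intersection.

row 3, column 0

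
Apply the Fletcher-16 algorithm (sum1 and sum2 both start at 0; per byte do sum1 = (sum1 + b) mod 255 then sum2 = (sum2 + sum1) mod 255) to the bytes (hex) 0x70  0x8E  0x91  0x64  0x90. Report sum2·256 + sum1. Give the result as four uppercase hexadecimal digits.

Running sums (mod 255):
  after byte 0 (0x70): sum1=112, sum2=112
  after byte 1 (0x8E): sum1=254, sum2=111
  after byte 2 (0x91): sum1=144, sum2=0
  after byte 3 (0x64): sum1=244, sum2=244
  after byte 4 (0x90): sum1=133, sum2=122
Checksum = sum2·256 + sum1 = 122·256 + 133 = 31365 = 0x7A85.

7A85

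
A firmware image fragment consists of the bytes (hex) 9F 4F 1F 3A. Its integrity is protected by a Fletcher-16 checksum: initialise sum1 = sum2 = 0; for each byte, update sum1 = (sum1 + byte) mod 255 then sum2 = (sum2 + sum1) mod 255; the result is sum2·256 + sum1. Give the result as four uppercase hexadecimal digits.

Running sums (mod 255):
  after byte 0 (9F): sum1=159, sum2=159
  after byte 1 (4F): sum1=238, sum2=142
  after byte 2 (1F): sum1=14, sum2=156
  after byte 3 (3A): sum1=72, sum2=228
Checksum = sum2·256 + sum1 = 228·256 + 72 = 58440 = 0xE448.

E448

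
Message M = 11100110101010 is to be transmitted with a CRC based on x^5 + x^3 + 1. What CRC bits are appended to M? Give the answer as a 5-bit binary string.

11101

Append 5 zeros: 1110011010101000000. Divide by 101001 (XOR where the leading bit is 1):
  pos 0: 111001 XOR 101001 = 010000
  pos 1: 100001 XOR 101001 = 001000
  pos 3: 100001 XOR 101001 = 001000
  pos 5: 100001 XOR 101001 = 001000
  pos 7: 100001 XOR 101001 = 001000
  pos 9: 100000 XOR 101001 = 001001
  pos 11: 100100 XOR 101001 = 001101
  pos 13: 110100 XOR 101001 = 011101
Remainder (last 5 bits) = 11101. This is the CRC / FCS.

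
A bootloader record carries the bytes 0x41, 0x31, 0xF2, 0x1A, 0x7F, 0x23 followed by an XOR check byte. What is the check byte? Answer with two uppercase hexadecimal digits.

XOR the bytes together:
  start with 0x41
  0x41 ⊕ 0x31 = 0x70
  0x70 ⊕ 0xF2 = 0x82
  0x82 ⊕ 0x1A = 0x98
  0x98 ⊕ 0x7F = 0xE7
  0xE7 ⊕ 0x23 = 0xC4

C4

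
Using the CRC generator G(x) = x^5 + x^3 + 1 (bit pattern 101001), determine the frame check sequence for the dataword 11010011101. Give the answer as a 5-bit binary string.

11000

Append 5 zeros: 1101001110100000. Divide by 101001 (XOR where the leading bit is 1):
  pos 0: 110100 XOR 101001 = 011101
  pos 1: 111011 XOR 101001 = 010010
  pos 2: 100101 XOR 101001 = 001100
  pos 4: 110010 XOR 101001 = 011011
  pos 5: 110111 XOR 101001 = 011110
  pos 6: 111100 XOR 101001 = 010101
  pos 7: 101010 XOR 101001 = 000011
Remainder (last 5 bits) = 11000. This is the CRC / FCS.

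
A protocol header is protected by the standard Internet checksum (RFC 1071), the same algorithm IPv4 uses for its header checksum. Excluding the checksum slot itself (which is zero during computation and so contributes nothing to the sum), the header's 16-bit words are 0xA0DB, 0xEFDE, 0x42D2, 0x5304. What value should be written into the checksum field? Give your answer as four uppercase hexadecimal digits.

One's-complement addition (fold any carry out of bit 15 back into bit 0):
  0xA0DB + 0xEFDE = 0x190B9 → wrap carry → 0x90BA
  0x90BA + 0x42D2 = 0x0D38C
  0xD38C + 0x5304 = 0x12690 → wrap carry → 0x2691
One's-complement sum = 0x2691.
Checksum = ~0x2691 & 0xFFFF = 0xD96E.

D96E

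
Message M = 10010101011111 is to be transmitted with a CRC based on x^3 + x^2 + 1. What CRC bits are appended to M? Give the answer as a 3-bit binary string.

Append 3 zeros: 10010101011111000. Divide by 1101 (XOR where the leading bit is 1):
  pos 0: 1001 XOR 1101 = 0100
  pos 1: 1000 XOR 1101 = 0101
  pos 2: 1011 XOR 1101 = 0110
  pos 3: 1100 XOR 1101 = 0001
  pos 6: 1101 XOR 1101 = 0000
  pos 10: 1111 XOR 1101 = 0010
  pos 12: 1000 XOR 1101 = 0101
  pos 13: 1010 XOR 1101 = 0111
Remainder (last 3 bits) = 111. This is the CRC / FCS.

111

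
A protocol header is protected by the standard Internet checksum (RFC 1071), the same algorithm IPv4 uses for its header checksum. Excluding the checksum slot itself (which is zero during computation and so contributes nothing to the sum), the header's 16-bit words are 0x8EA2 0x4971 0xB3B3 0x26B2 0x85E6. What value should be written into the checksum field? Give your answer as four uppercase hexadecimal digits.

One's-complement addition (fold any carry out of bit 15 back into bit 0):
  0x8EA2 + 0x4971 = 0x0D813
  0xD813 + 0xB3B3 = 0x18BC6 → wrap carry → 0x8BC7
  0x8BC7 + 0x26B2 = 0x0B279
  0xB279 + 0x85E6 = 0x1385F → wrap carry → 0x3860
One's-complement sum = 0x3860.
Checksum = ~0x3860 & 0xFFFF = 0xC79F.

C79F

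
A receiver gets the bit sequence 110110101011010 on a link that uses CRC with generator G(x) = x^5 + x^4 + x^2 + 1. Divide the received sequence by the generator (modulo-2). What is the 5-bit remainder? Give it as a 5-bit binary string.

01101

Modulo-2 division of 110110101011010 by 110101:
  pos 0: 110110 XOR 110101 = 000011
  pos 4: 111010 XOR 110101 = 001111
  pos 6: 111111 XOR 110101 = 001010
  pos 8: 101001 XOR 110101 = 011100
  pos 9: 111000 XOR 110101 = 001101
Remainder = 01101 (nonzero — an error is detected).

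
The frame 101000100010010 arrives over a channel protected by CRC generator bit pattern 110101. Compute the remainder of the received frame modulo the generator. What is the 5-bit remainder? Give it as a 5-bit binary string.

00010

Modulo-2 division of 101000100010010 by 110101:
  pos 0: 101000 XOR 110101 = 011101
  pos 1: 111011 XOR 110101 = 001110
  pos 3: 111000 XOR 110101 = 001101
  pos 5: 110101 XOR 110101 = 000000
Remainder = 00010 (nonzero — an error is detected).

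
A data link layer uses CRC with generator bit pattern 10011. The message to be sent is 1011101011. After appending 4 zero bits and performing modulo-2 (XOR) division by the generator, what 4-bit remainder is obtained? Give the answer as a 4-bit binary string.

Append 4 zeros: 10111010110000. Divide by 10011 (XOR where the leading bit is 1):
  pos 0: 10111 XOR 10011 = 00100
  pos 2: 10001 XOR 10011 = 00010
  pos 5: 10011 XOR 10011 = 00000
Remainder (last 4 bits) = 0000. This is the CRC / FCS.

0000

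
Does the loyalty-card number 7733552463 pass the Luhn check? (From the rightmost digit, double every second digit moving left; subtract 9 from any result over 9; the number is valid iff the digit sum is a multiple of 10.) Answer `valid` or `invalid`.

invalid

From the right, keep odd positions and double even positions (subtract 9 from any doubled value over 9):
  doubled (positions 2,4,...): 3 4 1 6 5 → sum 19
  kept (positions 1,3,...): 3 4 5 3 7 → sum 22
Total = 41.
41 mod 10 = 1, so the number is invalid.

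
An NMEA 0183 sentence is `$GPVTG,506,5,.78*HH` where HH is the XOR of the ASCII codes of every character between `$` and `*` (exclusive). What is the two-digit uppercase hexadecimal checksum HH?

59

XOR the ASCII codes of the payload characters:
  'G' = 0x47 → acc = 0x47
  'P' = 0x50 → acc = 0x17
  'V' = 0x56 → acc = 0x41
  'T' = 0x54 → acc = 0x15
  'G' = 0x47 → acc = 0x52
  ',' = 0x2C → acc = 0x7E
  '5' = 0x35 → acc = 0x4B
  '0' = 0x30 → acc = 0x7B
  '6' = 0x36 → acc = 0x4D
  ',' = 0x2C → acc = 0x61
  '5' = 0x35 → acc = 0x54
  ',' = 0x2C → acc = 0x78
  '.' = 0x2E → acc = 0x56
  '7' = 0x37 → acc = 0x61
  '8' = 0x38 → acc = 0x59
Checksum = 0x59.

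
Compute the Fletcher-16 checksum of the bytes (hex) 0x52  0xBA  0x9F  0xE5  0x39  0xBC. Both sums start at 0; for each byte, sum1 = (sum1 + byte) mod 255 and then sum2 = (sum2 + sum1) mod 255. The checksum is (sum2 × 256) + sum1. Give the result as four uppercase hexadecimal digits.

Running sums (mod 255):
  after byte 0 (0x52): sum1=82, sum2=82
  after byte 1 (0xBA): sum1=13, sum2=95
  after byte 2 (0x9F): sum1=172, sum2=12
  after byte 3 (0xE5): sum1=146, sum2=158
  after byte 4 (0x39): sum1=203, sum2=106
  after byte 5 (0xBC): sum1=136, sum2=242
Checksum = sum2·256 + sum1 = 242·256 + 136 = 62088 = 0xF288.

F288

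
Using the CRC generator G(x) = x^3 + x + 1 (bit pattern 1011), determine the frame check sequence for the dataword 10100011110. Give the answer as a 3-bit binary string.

Append 3 zeros: 10100011110000. Divide by 1011 (XOR where the leading bit is 1):
  pos 0: 1010 XOR 1011 = 0001
  pos 3: 1001 XOR 1011 = 0010
  pos 5: 1011 XOR 1011 = 0000
  pos 9: 1000 XOR 1011 = 0011
Remainder (last 3 bits) = 110. This is the CRC / FCS.

110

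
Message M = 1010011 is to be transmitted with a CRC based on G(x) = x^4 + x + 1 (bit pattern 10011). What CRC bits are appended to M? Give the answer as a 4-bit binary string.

Append 4 zeros: 10100110000. Divide by 10011 (XOR where the leading bit is 1):
  pos 0: 10100 XOR 10011 = 00111
  pos 2: 11111 XOR 10011 = 01100
  pos 3: 11000 XOR 10011 = 01011
  pos 4: 10110 XOR 10011 = 00101
  pos 6: 10100 XOR 10011 = 00111
Remainder (last 4 bits) = 0111. This is the CRC / FCS.

0111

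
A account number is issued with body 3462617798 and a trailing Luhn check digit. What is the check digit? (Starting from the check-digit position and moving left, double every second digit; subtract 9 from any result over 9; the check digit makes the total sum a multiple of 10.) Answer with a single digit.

3

Partial digits right→left: 8 9 7 7 1 6 2 6 4 3
Double every second digit counting from the check-digit position (so the 1st, 3rd, 5th, ... of the partial from the right).
  doubled (with −9 where >9): 7 5 2 4 8 → sum 26
  kept as-is: 9 7 6 6 3 → sum 31
Total = 26 + 31 = 57.
Check digit = (10 − (57 mod 10)) mod 10 = 3.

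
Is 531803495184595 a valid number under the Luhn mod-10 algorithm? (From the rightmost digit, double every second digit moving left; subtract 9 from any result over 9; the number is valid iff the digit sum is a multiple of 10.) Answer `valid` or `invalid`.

valid

From the right, keep odd positions and double even positions (subtract 9 from any doubled value over 9):
  doubled (positions 2,4,...): 9 8 2 9 6 7 6 → sum 47
  kept (positions 1,3,...): 5 5 8 5 4 0 1 5 → sum 33
Total = 80.
80 mod 10 = 0, so the number is valid.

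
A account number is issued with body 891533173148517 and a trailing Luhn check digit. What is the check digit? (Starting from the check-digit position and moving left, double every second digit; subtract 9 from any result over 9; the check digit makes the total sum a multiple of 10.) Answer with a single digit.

Partial digits right→left: 7 1 5 8 4 1 3 7 1 3 3 5 1 9 8
Double every second digit counting from the check-digit position (so the 1st, 3rd, 5th, ... of the partial from the right).
  doubled (with −9 where >9): 5 1 8 6 2 6 2 7 → sum 37
  kept as-is: 1 8 1 7 3 5 9 → sum 34
Total = 37 + 34 = 71.
Check digit = (10 − (71 mod 10)) mod 10 = 9.

9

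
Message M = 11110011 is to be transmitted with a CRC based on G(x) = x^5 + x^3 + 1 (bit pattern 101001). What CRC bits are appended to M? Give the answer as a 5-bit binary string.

00100

Append 5 zeros: 1111001100000. Divide by 101001 (XOR where the leading bit is 1):
  pos 0: 111100 XOR 101001 = 010101
  pos 1: 101011 XOR 101001 = 000010
  pos 5: 101000 XOR 101001 = 000001
Remainder (last 5 bits) = 00100. This is the CRC / FCS.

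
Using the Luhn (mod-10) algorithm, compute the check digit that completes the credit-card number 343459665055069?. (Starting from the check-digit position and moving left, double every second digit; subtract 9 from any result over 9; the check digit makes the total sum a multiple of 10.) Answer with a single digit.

Partial digits right→left: 9 6 0 5 5 0 5 6 6 9 5 4 3 4 3
Double every second digit counting from the check-digit position (so the 1st, 3rd, 5th, ... of the partial from the right).
  doubled (with −9 where >9): 9 0 1 1 3 1 6 6 → sum 27
  kept as-is: 6 5 0 6 9 4 4 → sum 34
Total = 27 + 34 = 61.
Check digit = (10 − (61 mod 10)) mod 10 = 9.

9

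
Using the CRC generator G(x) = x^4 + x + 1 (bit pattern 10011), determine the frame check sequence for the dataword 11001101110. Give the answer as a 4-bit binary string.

Append 4 zeros: 110011011100000. Divide by 10011 (XOR where the leading bit is 1):
  pos 0: 11001 XOR 10011 = 01010
  pos 1: 10101 XOR 10011 = 00110
  pos 3: 11001 XOR 10011 = 01010
  pos 4: 10101 XOR 10011 = 00110
  pos 6: 11010 XOR 10011 = 01001
  pos 7: 10010 XOR 10011 = 00001
Remainder (last 4 bits) = 1000. This is the CRC / FCS.

1000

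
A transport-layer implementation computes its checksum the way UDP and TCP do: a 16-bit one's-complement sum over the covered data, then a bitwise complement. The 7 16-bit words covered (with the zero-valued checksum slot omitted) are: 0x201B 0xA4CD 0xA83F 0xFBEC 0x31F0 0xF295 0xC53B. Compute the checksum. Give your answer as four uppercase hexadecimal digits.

One's-complement addition (fold any carry out of bit 15 back into bit 0):
  0x201B + 0xA4CD = 0x0C4E8
  0xC4E8 + 0xA83F = 0x16D27 → wrap carry → 0x6D28
  0x6D28 + 0xFBEC = 0x16914 → wrap carry → 0x6915
  0x6915 + 0x31F0 = 0x09B05
  0x9B05 + 0xF295 = 0x18D9A → wrap carry → 0x8D9B
  0x8D9B + 0xC53B = 0x152D6 → wrap carry → 0x52D7
One's-complement sum = 0x52D7.
Checksum = ~0x52D7 & 0xFFFF = 0xAD28.

AD28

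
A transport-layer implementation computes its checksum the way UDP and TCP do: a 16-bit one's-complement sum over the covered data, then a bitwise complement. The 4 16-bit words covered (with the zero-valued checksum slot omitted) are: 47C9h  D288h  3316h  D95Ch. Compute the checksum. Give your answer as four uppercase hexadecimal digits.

D93A

One's-complement addition (fold any carry out of bit 15 back into bit 0):
  0x47C9 + 0xD288 = 0x11A51 → wrap carry → 0x1A52
  0x1A52 + 0x3316 = 0x04D68
  0x4D68 + 0xD95C = 0x126C4 → wrap carry → 0x26C5
One's-complement sum = 0x26C5.
Checksum = ~0x26C5 & 0xFFFF = 0xD93A.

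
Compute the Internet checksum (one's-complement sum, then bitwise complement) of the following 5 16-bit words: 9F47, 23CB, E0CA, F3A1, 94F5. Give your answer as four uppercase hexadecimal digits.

D38A

One's-complement addition (fold any carry out of bit 15 back into bit 0):
  0x9F47 + 0x23CB = 0x0C312
  0xC312 + 0xE0CA = 0x1A3DC → wrap carry → 0xA3DD
  0xA3DD + 0xF3A1 = 0x1977E → wrap carry → 0x977F
  0x977F + 0x94F5 = 0x12C74 → wrap carry → 0x2C75
One's-complement sum = 0x2C75.
Checksum = ~0x2C75 & 0xFFFF = 0xD38A.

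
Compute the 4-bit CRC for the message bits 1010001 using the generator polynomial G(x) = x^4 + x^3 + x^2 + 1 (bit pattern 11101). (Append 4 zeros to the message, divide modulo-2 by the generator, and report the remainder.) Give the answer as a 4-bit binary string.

0111

Append 4 zeros: 10100010000. Divide by 11101 (XOR where the leading bit is 1):
  pos 0: 10100 XOR 11101 = 01001
  pos 1: 10010 XOR 11101 = 01111
  pos 2: 11111 XOR 11101 = 00010
  pos 5: 10000 XOR 11101 = 01101
  pos 6: 11010 XOR 11101 = 00111
Remainder (last 4 bits) = 0111. This is the CRC / FCS.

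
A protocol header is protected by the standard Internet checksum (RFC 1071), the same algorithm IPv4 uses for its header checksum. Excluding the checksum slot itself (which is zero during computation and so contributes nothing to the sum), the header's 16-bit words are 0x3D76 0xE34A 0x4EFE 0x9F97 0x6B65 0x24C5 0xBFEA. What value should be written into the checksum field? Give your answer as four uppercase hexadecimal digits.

A093

One's-complement addition (fold any carry out of bit 15 back into bit 0):
  0x3D76 + 0xE34A = 0x120C0 → wrap carry → 0x20C1
  0x20C1 + 0x4EFE = 0x06FBF
  0x6FBF + 0x9F97 = 0x10F56 → wrap carry → 0x0F57
  0x0F57 + 0x6B65 = 0x07ABC
  0x7ABC + 0x24C5 = 0x09F81
  0x9F81 + 0xBFEA = 0x15F6B → wrap carry → 0x5F6C
One's-complement sum = 0x5F6C.
Checksum = ~0x5F6C & 0xFFFF = 0xA093.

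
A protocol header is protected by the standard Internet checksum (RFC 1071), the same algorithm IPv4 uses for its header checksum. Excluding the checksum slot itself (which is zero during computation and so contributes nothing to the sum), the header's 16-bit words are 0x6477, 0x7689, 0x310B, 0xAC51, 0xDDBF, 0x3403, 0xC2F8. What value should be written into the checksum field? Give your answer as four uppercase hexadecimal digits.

72E6

One's-complement addition (fold any carry out of bit 15 back into bit 0):
  0x6477 + 0x7689 = 0x0DB00
  0xDB00 + 0x310B = 0x10C0B → wrap carry → 0x0C0C
  0x0C0C + 0xAC51 = 0x0B85D
  0xB85D + 0xDDBF = 0x1961C → wrap carry → 0x961D
  0x961D + 0x3403 = 0x0CA20
  0xCA20 + 0xC2F8 = 0x18D18 → wrap carry → 0x8D19
One's-complement sum = 0x8D19.
Checksum = ~0x8D19 & 0xFFFF = 0x72E6.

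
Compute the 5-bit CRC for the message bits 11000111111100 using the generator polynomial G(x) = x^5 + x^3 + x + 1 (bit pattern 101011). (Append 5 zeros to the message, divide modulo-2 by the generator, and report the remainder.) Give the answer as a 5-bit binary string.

00010

Append 5 zeros: 1100011111110000000. Divide by 101011 (XOR where the leading bit is 1):
  pos 0: 110001 XOR 101011 = 011010
  pos 1: 110101 XOR 101011 = 011110
  pos 2: 111101 XOR 101011 = 010110
  pos 3: 101101 XOR 101011 = 000110
  pos 6: 110111 XOR 101011 = 011100
  pos 7: 111000 XOR 101011 = 010011
  pos 8: 100110 XOR 101011 = 001101
  pos 10: 110100 XOR 101011 = 011111
  pos 11: 111110 XOR 101011 = 010101
  pos 12: 101010 XOR 101011 = 000001
Remainder (last 5 bits) = 00010. This is the CRC / FCS.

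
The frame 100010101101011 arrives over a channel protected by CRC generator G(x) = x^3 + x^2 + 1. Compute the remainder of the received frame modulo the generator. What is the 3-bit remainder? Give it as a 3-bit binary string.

Modulo-2 division of 100010101101011 by 1101:
  pos 0: 1000 XOR 1101 = 0101
  pos 1: 1011 XOR 1101 = 0110
  pos 2: 1100 XOR 1101 = 0001
  pos 5: 1101 XOR 1101 = 0000
  pos 9: 1010 XOR 1101 = 0111
  pos 10: 1111 XOR 1101 = 0010
Remainder = 101 (nonzero — an error is detected).

101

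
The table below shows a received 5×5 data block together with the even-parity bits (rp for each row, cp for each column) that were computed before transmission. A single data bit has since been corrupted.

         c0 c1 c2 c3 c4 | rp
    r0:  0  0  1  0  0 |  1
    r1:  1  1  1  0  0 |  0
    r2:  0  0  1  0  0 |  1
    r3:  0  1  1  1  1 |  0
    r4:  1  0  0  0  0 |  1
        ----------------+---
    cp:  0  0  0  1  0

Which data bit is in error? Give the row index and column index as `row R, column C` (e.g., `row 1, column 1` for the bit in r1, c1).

row 1, column 4

Recompute each row's even parity and compare to rp:
  r0: data parity 1, sent rp 1 → ok
  r1: data parity 1, sent rp 0 → mismatch
  r2: data parity 1, sent rp 1 → ok
  r3: data parity 0, sent rp 0 → ok
  r4: data parity 1, sent rp 1 → ok
Recompute each column's even parity and compare to cp:
  c0: data parity 0, sent cp 0 → ok
  c1: data parity 0, sent cp 0 → ok
  c2: data parity 0, sent cp 0 → ok
  c3: data parity 1, sent cp 1 → ok
  c4: data parity 1, sent cp 0 → mismatch
Exactly one row (r1) and one column (c4) fail → the flipped bit is at their intersection.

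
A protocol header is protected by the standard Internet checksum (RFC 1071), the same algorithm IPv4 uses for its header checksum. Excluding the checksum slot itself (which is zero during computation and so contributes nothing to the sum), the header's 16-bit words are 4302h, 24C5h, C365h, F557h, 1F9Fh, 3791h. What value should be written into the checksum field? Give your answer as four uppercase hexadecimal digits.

884A

One's-complement addition (fold any carry out of bit 15 back into bit 0):
  0x4302 + 0x24C5 = 0x067C7
  0x67C7 + 0xC365 = 0x12B2C → wrap carry → 0x2B2D
  0x2B2D + 0xF557 = 0x12084 → wrap carry → 0x2085
  0x2085 + 0x1F9F = 0x04024
  0x4024 + 0x3791 = 0x077B5
One's-complement sum = 0x77B5.
Checksum = ~0x77B5 & 0xFFFF = 0x884A.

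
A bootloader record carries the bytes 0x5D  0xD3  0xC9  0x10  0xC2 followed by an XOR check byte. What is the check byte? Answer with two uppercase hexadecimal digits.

XOR the bytes together:
  start with 0x5D
  0x5D ⊕ 0xD3 = 0x8E
  0x8E ⊕ 0xC9 = 0x47
  0x47 ⊕ 0x10 = 0x57
  0x57 ⊕ 0xC2 = 0x95

95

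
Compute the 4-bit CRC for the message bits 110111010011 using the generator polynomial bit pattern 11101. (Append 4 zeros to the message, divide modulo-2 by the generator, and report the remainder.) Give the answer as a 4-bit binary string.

1001

Append 4 zeros: 1101110100110000. Divide by 11101 (XOR where the leading bit is 1):
  pos 0: 11011 XOR 11101 = 00110
  pos 2: 11010 XOR 11101 = 00111
  pos 4: 11110 XOR 11101 = 00011
  pos 7: 11011 XOR 11101 = 00110
  pos 9: 11000 XOR 11101 = 00101
  pos 11: 10100 XOR 11101 = 01001
Remainder (last 4 bits) = 1001. This is the CRC / FCS.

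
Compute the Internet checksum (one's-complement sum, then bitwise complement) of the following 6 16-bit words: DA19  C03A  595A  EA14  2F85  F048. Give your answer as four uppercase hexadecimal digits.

One's-complement addition (fold any carry out of bit 15 back into bit 0):
  0xDA19 + 0xC03A = 0x19A53 → wrap carry → 0x9A54
  0x9A54 + 0x595A = 0x0F3AE
  0xF3AE + 0xEA14 = 0x1DDC2 → wrap carry → 0xDDC3
  0xDDC3 + 0x2F85 = 0x10D48 → wrap carry → 0x0D49
  0x0D49 + 0xF048 = 0x0FD91
One's-complement sum = 0xFD91.
Checksum = ~0xFD91 & 0xFFFF = 0x026E.

026E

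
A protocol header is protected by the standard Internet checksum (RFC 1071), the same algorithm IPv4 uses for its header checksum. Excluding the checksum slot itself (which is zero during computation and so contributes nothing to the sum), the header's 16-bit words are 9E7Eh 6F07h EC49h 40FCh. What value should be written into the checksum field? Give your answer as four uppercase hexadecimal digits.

C533

One's-complement addition (fold any carry out of bit 15 back into bit 0):
  0x9E7E + 0x6F07 = 0x10D85 → wrap carry → 0x0D86
  0x0D86 + 0xEC49 = 0x0F9CF
  0xF9CF + 0x40FC = 0x13ACB → wrap carry → 0x3ACC
One's-complement sum = 0x3ACC.
Checksum = ~0x3ACC & 0xFFFF = 0xC533.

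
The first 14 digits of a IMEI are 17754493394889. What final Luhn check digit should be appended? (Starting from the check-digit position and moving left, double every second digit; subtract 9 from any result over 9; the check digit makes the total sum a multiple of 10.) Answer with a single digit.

9

Partial digits right→left: 9 8 8 4 9 3 3 9 4 4 5 7 7 1
Double every second digit counting from the check-digit position (so the 1st, 3rd, 5th, ... of the partial from the right).
  doubled (with −9 where >9): 9 7 9 6 8 1 5 → sum 45
  kept as-is: 8 4 3 9 4 7 1 → sum 36
Total = 45 + 36 = 81.
Check digit = (10 − (81 mod 10)) mod 10 = 9.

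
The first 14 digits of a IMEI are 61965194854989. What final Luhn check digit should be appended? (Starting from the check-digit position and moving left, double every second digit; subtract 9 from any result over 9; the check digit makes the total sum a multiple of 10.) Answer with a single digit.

Partial digits right→left: 9 8 9 4 5 8 4 9 1 5 6 9 1 6
Double every second digit counting from the check-digit position (so the 1st, 3rd, 5th, ... of the partial from the right).
  doubled (with −9 where >9): 9 9 1 8 2 3 2 → sum 34
  kept as-is: 8 4 8 9 5 9 6 → sum 49
Total = 34 + 49 = 83.
Check digit = (10 − (83 mod 10)) mod 10 = 7.

7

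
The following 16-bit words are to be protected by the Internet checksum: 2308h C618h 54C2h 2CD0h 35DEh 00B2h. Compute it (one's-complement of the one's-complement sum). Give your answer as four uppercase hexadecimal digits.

5EBC

One's-complement addition (fold any carry out of bit 15 back into bit 0):
  0x2308 + 0xC618 = 0x0E920
  0xE920 + 0x54C2 = 0x13DE2 → wrap carry → 0x3DE3
  0x3DE3 + 0x2CD0 = 0x06AB3
  0x6AB3 + 0x35DE = 0x0A091
  0xA091 + 0x00B2 = 0x0A143
One's-complement sum = 0xA143.
Checksum = ~0xA143 & 0xFFFF = 0x5EBC.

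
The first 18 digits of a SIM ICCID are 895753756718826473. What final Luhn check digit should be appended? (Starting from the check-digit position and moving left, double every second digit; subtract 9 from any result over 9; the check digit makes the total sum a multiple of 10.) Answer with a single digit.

Partial digits right→left: 3 7 4 6 2 8 8 1 7 6 5 7 3 5 7 5 9 8
Double every second digit counting from the check-digit position (so the 1st, 3rd, 5th, ... of the partial from the right).
  doubled (with −9 where >9): 6 8 4 7 5 1 6 5 9 → sum 51
  kept as-is: 7 6 8 1 6 7 5 5 8 → sum 53
Total = 51 + 53 = 104.
Check digit = (10 − (104 mod 10)) mod 10 = 6.

6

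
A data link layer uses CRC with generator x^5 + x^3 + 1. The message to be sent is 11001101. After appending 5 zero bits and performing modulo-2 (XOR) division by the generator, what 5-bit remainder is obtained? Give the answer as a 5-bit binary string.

01111

Append 5 zeros: 1100110100000. Divide by 101001 (XOR where the leading bit is 1):
  pos 0: 110011 XOR 101001 = 011010
  pos 1: 110100 XOR 101001 = 011101
  pos 2: 111011 XOR 101001 = 010010
  pos 3: 100100 XOR 101001 = 001101
  pos 5: 110100 XOR 101001 = 011101
  pos 6: 111010 XOR 101001 = 010011
  pos 7: 100110 XOR 101001 = 001111
Remainder (last 5 bits) = 01111. This is the CRC / FCS.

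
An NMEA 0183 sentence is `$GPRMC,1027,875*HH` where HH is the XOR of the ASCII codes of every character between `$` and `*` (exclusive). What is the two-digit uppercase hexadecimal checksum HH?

75

XOR the ASCII codes of the payload characters:
  'G' = 0x47 → acc = 0x47
  'P' = 0x50 → acc = 0x17
  'R' = 0x52 → acc = 0x45
  'M' = 0x4D → acc = 0x08
  'C' = 0x43 → acc = 0x4B
  ',' = 0x2C → acc = 0x67
  '1' = 0x31 → acc = 0x56
  '0' = 0x30 → acc = 0x66
  '2' = 0x32 → acc = 0x54
  '7' = 0x37 → acc = 0x63
  ',' = 0x2C → acc = 0x4F
  '8' = 0x38 → acc = 0x77
  '7' = 0x37 → acc = 0x40
  '5' = 0x35 → acc = 0x75
Checksum = 0x75.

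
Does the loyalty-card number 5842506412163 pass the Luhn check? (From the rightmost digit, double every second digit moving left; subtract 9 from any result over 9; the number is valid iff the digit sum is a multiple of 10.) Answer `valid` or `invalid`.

From the right, keep odd positions and double even positions (subtract 9 from any doubled value over 9):
  doubled (positions 2,4,...): 3 4 8 0 4 7 → sum 26
  kept (positions 1,3,...): 3 1 1 6 5 4 5 → sum 25
Total = 51.
51 mod 10 = 1, so the number is invalid.

invalid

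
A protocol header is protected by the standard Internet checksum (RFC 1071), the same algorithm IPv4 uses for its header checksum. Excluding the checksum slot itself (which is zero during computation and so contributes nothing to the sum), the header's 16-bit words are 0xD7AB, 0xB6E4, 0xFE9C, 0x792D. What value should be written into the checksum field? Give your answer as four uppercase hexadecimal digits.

F9A4

One's-complement addition (fold any carry out of bit 15 back into bit 0):
  0xD7AB + 0xB6E4 = 0x18E8F → wrap carry → 0x8E90
  0x8E90 + 0xFE9C = 0x18D2C → wrap carry → 0x8D2D
  0x8D2D + 0x792D = 0x1065A → wrap carry → 0x065B
One's-complement sum = 0x065B.
Checksum = ~0x065B & 0xFFFF = 0xF9A4.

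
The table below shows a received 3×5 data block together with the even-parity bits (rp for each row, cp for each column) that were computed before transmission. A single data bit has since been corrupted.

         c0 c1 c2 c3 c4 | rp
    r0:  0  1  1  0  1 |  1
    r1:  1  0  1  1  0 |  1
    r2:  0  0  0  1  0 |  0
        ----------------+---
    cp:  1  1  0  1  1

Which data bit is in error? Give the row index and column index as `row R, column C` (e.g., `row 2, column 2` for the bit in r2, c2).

row 2, column 3

Recompute each row's even parity and compare to rp:
  r0: data parity 1, sent rp 1 → ok
  r1: data parity 1, sent rp 1 → ok
  r2: data parity 1, sent rp 0 → mismatch
Recompute each column's even parity and compare to cp:
  c0: data parity 1, sent cp 1 → ok
  c1: data parity 1, sent cp 1 → ok
  c2: data parity 0, sent cp 0 → ok
  c3: data parity 0, sent cp 1 → mismatch
  c4: data parity 1, sent cp 1 → ok
Exactly one row (r2) and one column (c3) fail → the flipped bit is at their intersection.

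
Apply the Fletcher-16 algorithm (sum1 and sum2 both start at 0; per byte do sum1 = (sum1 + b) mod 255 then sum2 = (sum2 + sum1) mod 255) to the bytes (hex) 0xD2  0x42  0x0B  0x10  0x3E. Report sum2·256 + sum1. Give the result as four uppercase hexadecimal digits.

A66E

Running sums (mod 255):
  after byte 0 (0xD2): sum1=210, sum2=210
  after byte 1 (0x42): sum1=21, sum2=231
  after byte 2 (0x0B): sum1=32, sum2=8
  after byte 3 (0x10): sum1=48, sum2=56
  after byte 4 (0x3E): sum1=110, sum2=166
Checksum = sum2·256 + sum1 = 166·256 + 110 = 42606 = 0xA66E.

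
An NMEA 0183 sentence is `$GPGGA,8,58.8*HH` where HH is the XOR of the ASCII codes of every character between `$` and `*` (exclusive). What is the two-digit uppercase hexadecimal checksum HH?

XOR the ASCII codes of the payload characters:
  'G' = 0x47 → acc = 0x47
  'P' = 0x50 → acc = 0x17
  'G' = 0x47 → acc = 0x50
  'G' = 0x47 → acc = 0x17
  'A' = 0x41 → acc = 0x56
  ',' = 0x2C → acc = 0x7A
  '8' = 0x38 → acc = 0x42
  ',' = 0x2C → acc = 0x6E
  '5' = 0x35 → acc = 0x5B
  '8' = 0x38 → acc = 0x63
  '.' = 0x2E → acc = 0x4D
  '8' = 0x38 → acc = 0x75
Checksum = 0x75.

75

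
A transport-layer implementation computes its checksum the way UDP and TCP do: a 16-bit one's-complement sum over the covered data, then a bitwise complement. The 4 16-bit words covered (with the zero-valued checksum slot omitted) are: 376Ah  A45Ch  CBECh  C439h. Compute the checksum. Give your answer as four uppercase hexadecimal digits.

One's-complement addition (fold any carry out of bit 15 back into bit 0):
  0x376A + 0xA45C = 0x0DBC6
  0xDBC6 + 0xCBEC = 0x1A7B2 → wrap carry → 0xA7B3
  0xA7B3 + 0xC439 = 0x16BEC → wrap carry → 0x6BED
One's-complement sum = 0x6BED.
Checksum = ~0x6BED & 0xFFFF = 0x9412.

9412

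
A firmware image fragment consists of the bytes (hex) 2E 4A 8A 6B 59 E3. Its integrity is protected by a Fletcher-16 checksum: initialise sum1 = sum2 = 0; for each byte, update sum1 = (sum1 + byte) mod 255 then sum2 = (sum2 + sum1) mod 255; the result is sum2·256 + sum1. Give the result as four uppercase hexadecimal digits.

Running sums (mod 255):
  after byte 0 (2E): sum1=46, sum2=46
  after byte 1 (4A): sum1=120, sum2=166
  after byte 2 (8A): sum1=3, sum2=169
  after byte 3 (6B): sum1=110, sum2=24
  after byte 4 (59): sum1=199, sum2=223
  after byte 5 (E3): sum1=171, sum2=139
Checksum = sum2·256 + sum1 = 139·256 + 171 = 35755 = 0x8BAB.

8BAB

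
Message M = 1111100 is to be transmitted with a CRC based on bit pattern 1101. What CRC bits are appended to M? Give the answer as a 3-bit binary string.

010

Append 3 zeros: 1111100000. Divide by 1101 (XOR where the leading bit is 1):
  pos 0: 1111 XOR 1101 = 0010
  pos 2: 1010 XOR 1101 = 0111
  pos 3: 1110 XOR 1101 = 0011
  pos 5: 1100 XOR 1101 = 0001
Remainder (last 3 bits) = 010. This is the CRC / FCS.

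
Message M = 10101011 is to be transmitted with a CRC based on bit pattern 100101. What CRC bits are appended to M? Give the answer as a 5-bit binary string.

Append 5 zeros: 1010101100000. Divide by 100101 (XOR where the leading bit is 1):
  pos 0: 101010 XOR 100101 = 001111
  pos 2: 111111 XOR 100101 = 011010
  pos 3: 110100 XOR 100101 = 010001
  pos 4: 100010 XOR 100101 = 000111
  pos 7: 111000 XOR 100101 = 011101
Remainder (last 5 bits) = 11101. This is the CRC / FCS.

11101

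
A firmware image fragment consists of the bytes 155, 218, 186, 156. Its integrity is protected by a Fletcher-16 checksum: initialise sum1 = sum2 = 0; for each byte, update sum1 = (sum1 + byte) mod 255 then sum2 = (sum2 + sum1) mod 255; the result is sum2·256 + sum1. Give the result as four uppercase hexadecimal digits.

11CD

Running sums (mod 255):
  after byte 0 (155): sum1=155, sum2=155
  after byte 1 (218): sum1=118, sum2=18
  after byte 2 (186): sum1=49, sum2=67
  after byte 3 (156): sum1=205, sum2=17
Checksum = sum2·256 + sum1 = 17·256 + 205 = 4557 = 0x11CD.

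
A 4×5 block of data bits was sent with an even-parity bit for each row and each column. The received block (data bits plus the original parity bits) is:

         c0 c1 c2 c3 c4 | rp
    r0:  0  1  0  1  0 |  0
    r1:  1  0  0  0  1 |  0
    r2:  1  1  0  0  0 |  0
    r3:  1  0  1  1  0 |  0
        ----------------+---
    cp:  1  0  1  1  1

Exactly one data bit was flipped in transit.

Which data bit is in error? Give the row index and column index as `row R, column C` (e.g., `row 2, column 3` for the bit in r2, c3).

row 3, column 3

Recompute each row's even parity and compare to rp:
  r0: data parity 0, sent rp 0 → ok
  r1: data parity 0, sent rp 0 → ok
  r2: data parity 0, sent rp 0 → ok
  r3: data parity 1, sent rp 0 → mismatch
Recompute each column's even parity and compare to cp:
  c0: data parity 1, sent cp 1 → ok
  c1: data parity 0, sent cp 0 → ok
  c2: data parity 1, sent cp 1 → ok
  c3: data parity 0, sent cp 1 → mismatch
  c4: data parity 1, sent cp 1 → ok
Exactly one row (r3) and one column (c3) fail → the flipped bit is at their intersection.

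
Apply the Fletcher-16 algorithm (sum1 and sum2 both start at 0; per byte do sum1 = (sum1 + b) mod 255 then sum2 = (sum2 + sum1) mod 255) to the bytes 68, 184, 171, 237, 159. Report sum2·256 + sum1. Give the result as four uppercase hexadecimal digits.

B636

Running sums (mod 255):
  after byte 0 (68): sum1=68, sum2=68
  after byte 1 (184): sum1=252, sum2=65
  after byte 2 (171): sum1=168, sum2=233
  after byte 3 (237): sum1=150, sum2=128
  after byte 4 (159): sum1=54, sum2=182
Checksum = sum2·256 + sum1 = 182·256 + 54 = 46646 = 0xB636.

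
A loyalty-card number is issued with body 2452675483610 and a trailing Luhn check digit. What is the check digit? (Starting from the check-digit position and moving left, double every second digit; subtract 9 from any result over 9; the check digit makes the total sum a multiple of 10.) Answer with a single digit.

Partial digits right→left: 0 1 6 3 8 4 5 7 6 2 5 4 2
Double every second digit counting from the check-digit position (so the 1st, 3rd, 5th, ... of the partial from the right).
  doubled (with −9 where >9): 0 3 7 1 3 1 4 → sum 19
  kept as-is: 1 3 4 7 2 4 → sum 21
Total = 19 + 21 = 40.
Check digit = (10 − (40 mod 10)) mod 10 = 0.

0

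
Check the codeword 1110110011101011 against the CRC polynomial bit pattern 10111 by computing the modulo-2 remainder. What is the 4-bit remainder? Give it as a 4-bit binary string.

Modulo-2 division of 1110110011101011 by 10111:
  pos 0: 11101 XOR 10111 = 01010
  pos 1: 10101 XOR 10111 = 00010
  pos 4: 10001 XOR 10111 = 00110
  pos 6: 11011 XOR 10111 = 01100
  pos 7: 11000 XOR 10111 = 01111
  pos 8: 11111 XOR 10111 = 01000
  pos 9: 10000 XOR 10111 = 00111
  pos 11: 11111 XOR 10111 = 01000
Remainder = 1000 (nonzero — an error is detected).

1000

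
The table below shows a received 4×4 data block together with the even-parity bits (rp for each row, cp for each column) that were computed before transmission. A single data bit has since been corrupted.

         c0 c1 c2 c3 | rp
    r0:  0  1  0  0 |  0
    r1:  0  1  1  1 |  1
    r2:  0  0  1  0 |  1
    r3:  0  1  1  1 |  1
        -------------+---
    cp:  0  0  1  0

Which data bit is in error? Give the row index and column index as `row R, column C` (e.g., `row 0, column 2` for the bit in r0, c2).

Recompute each row's even parity and compare to rp:
  r0: data parity 1, sent rp 0 → mismatch
  r1: data parity 1, sent rp 1 → ok
  r2: data parity 1, sent rp 1 → ok
  r3: data parity 1, sent rp 1 → ok
Recompute each column's even parity and compare to cp:
  c0: data parity 0, sent cp 0 → ok
  c1: data parity 1, sent cp 0 → mismatch
  c2: data parity 1, sent cp 1 → ok
  c3: data parity 0, sent cp 0 → ok
Exactly one row (r0) and one column (c1) fail → the flipped bit is at their intersection.

row 0, column 1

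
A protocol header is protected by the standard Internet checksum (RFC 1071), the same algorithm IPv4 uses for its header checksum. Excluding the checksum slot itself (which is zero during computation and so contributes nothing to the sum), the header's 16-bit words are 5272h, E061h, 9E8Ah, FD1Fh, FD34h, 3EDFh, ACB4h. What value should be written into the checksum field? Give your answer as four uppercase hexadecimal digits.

48B8

One's-complement addition (fold any carry out of bit 15 back into bit 0):
  0x5272 + 0xE061 = 0x132D3 → wrap carry → 0x32D4
  0x32D4 + 0x9E8A = 0x0D15E
  0xD15E + 0xFD1F = 0x1CE7D → wrap carry → 0xCE7E
  0xCE7E + 0xFD34 = 0x1CBB2 → wrap carry → 0xCBB3
  0xCBB3 + 0x3EDF = 0x10A92 → wrap carry → 0x0A93
  0x0A93 + 0xACB4 = 0x0B747
One's-complement sum = 0xB747.
Checksum = ~0xB747 & 0xFFFF = 0x48B8.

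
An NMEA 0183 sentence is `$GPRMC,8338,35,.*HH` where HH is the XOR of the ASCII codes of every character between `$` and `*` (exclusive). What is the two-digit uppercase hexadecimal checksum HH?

4F

XOR the ASCII codes of the payload characters:
  'G' = 0x47 → acc = 0x47
  'P' = 0x50 → acc = 0x17
  'R' = 0x52 → acc = 0x45
  'M' = 0x4D → acc = 0x08
  'C' = 0x43 → acc = 0x4B
  ',' = 0x2C → acc = 0x67
  '8' = 0x38 → acc = 0x5F
  '3' = 0x33 → acc = 0x6C
  '3' = 0x33 → acc = 0x5F
  '8' = 0x38 → acc = 0x67
  ',' = 0x2C → acc = 0x4B
  '3' = 0x33 → acc = 0x78
  '5' = 0x35 → acc = 0x4D
  ',' = 0x2C → acc = 0x61
  '.' = 0x2E → acc = 0x4F
Checksum = 0x4F.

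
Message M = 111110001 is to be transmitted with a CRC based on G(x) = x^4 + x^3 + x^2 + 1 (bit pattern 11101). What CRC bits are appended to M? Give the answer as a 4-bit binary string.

Append 4 zeros: 1111100010000. Divide by 11101 (XOR where the leading bit is 1):
  pos 0: 11111 XOR 11101 = 00010
  pos 3: 10000 XOR 11101 = 01101
  pos 4: 11011 XOR 11101 = 00110
  pos 6: 11000 XOR 11101 = 00101
  pos 8: 10100 XOR 11101 = 01001
Remainder (last 4 bits) = 1001. This is the CRC / FCS.

1001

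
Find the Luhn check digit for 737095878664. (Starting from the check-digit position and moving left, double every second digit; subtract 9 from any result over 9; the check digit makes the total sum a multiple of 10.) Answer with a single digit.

2

Partial digits right→left: 4 6 6 8 7 8 5 9 0 7 3 7
Double every second digit counting from the check-digit position (so the 1st, 3rd, 5th, ... of the partial from the right).
  doubled (with −9 where >9): 8 3 5 1 0 6 → sum 23
  kept as-is: 6 8 8 9 7 7 → sum 45
Total = 23 + 45 = 68.
Check digit = (10 − (68 mod 10)) mod 10 = 2.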